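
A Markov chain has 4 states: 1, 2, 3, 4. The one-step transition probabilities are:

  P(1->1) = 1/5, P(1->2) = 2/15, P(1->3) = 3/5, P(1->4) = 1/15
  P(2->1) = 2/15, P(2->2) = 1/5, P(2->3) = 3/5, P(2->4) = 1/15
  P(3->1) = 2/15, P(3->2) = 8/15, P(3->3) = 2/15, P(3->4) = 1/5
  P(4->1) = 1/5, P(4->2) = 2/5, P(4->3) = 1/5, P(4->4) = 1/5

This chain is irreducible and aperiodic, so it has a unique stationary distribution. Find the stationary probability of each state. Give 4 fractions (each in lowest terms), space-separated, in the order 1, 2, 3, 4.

The stationary distribution satisfies pi = pi * P, i.e.:
  pi_1 = 1/5*pi_1 + 2/15*pi_2 + 2/15*pi_3 + 1/5*pi_4
  pi_2 = 2/15*pi_1 + 1/5*pi_2 + 8/15*pi_3 + 2/5*pi_4
  pi_3 = 3/5*pi_1 + 3/5*pi_2 + 2/15*pi_3 + 1/5*pi_4
  pi_4 = 1/15*pi_1 + 1/15*pi_2 + 1/5*pi_3 + 1/5*pi_4
with normalization: pi_1 + pi_2 + pi_3 + pi_4 = 1.

Using the first 3 balance equations plus normalization, the linear system A*pi = b is:
  [-4/5, 2/15, 2/15, 1/5] . pi = 0
  [2/15, -4/5, 8/15, 2/5] . pi = 0
  [3/5, 3/5, -13/15, 1/5] . pi = 0
  [1, 1, 1, 1] . pi = 1

Solving yields:
  pi_1 = 159/1043
  pi_2 = 711/2086
  pi_3 = 111/298
  pi_4 = 20/149

Verification (pi * P):
  159/1043*1/5 + 711/2086*2/15 + 111/298*2/15 + 20/149*1/5 = 159/1043 = pi_1  (ok)
  159/1043*2/15 + 711/2086*1/5 + 111/298*8/15 + 20/149*2/5 = 711/2086 = pi_2  (ok)
  159/1043*3/5 + 711/2086*3/5 + 111/298*2/15 + 20/149*1/5 = 111/298 = pi_3  (ok)
  159/1043*1/15 + 711/2086*1/15 + 111/298*1/5 + 20/149*1/5 = 20/149 = pi_4  (ok)

Answer: 159/1043 711/2086 111/298 20/149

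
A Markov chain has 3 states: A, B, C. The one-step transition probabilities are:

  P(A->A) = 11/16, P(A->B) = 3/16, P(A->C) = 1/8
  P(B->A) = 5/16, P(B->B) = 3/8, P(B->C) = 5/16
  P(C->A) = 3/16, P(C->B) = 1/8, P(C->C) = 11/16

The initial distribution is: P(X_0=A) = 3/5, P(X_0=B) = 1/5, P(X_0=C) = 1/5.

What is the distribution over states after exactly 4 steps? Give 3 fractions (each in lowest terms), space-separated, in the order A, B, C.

Propagating the distribution step by step (d_{t+1} = d_t * P):
d_0 = (A=3/5, B=1/5, C=1/5)
  d_1[A] = 3/5*11/16 + 1/5*5/16 + 1/5*3/16 = 41/80
  d_1[B] = 3/5*3/16 + 1/5*3/8 + 1/5*1/8 = 17/80
  d_1[C] = 3/5*1/8 + 1/5*5/16 + 1/5*11/16 = 11/40
d_1 = (A=41/80, B=17/80, C=11/40)
  d_2[A] = 41/80*11/16 + 17/80*5/16 + 11/40*3/16 = 301/640
  d_2[B] = 41/80*3/16 + 17/80*3/8 + 11/40*1/8 = 269/1280
  d_2[C] = 41/80*1/8 + 17/80*5/16 + 11/40*11/16 = 409/1280
d_2 = (A=301/640, B=269/1280, C=409/1280)
  d_3[A] = 301/640*11/16 + 269/1280*5/16 + 409/1280*3/16 = 4597/10240
  d_3[B] = 301/640*3/16 + 269/1280*3/8 + 409/1280*1/8 = 2119/10240
  d_3[C] = 301/640*1/8 + 269/1280*5/16 + 409/1280*11/16 = 881/2560
d_3 = (A=4597/10240, B=2119/10240, C=881/2560)
  d_4[A] = 4597/10240*11/16 + 2119/10240*5/16 + 881/2560*3/16 = 35867/81920
  d_4[B] = 4597/10240*3/16 + 2119/10240*3/8 + 881/2560*1/8 = 33553/163840
  d_4[C] = 4597/10240*1/8 + 2119/10240*5/16 + 881/2560*11/16 = 58553/163840
d_4 = (A=35867/81920, B=33553/163840, C=58553/163840)

Answer: 35867/81920 33553/163840 58553/163840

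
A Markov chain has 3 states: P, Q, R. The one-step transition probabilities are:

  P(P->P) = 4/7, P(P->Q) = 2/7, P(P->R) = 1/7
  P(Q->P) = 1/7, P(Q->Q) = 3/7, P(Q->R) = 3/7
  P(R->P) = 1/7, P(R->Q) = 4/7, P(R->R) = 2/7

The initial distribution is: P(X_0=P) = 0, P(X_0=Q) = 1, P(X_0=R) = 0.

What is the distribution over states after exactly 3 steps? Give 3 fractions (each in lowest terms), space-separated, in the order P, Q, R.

Propagating the distribution step by step (d_{t+1} = d_t * P):
d_0 = (P=0, Q=1, R=0)
  d_1[P] = 0*4/7 + 1*1/7 + 0*1/7 = 1/7
  d_1[Q] = 0*2/7 + 1*3/7 + 0*4/7 = 3/7
  d_1[R] = 0*1/7 + 1*3/7 + 0*2/7 = 3/7
d_1 = (P=1/7, Q=3/7, R=3/7)
  d_2[P] = 1/7*4/7 + 3/7*1/7 + 3/7*1/7 = 10/49
  d_2[Q] = 1/7*2/7 + 3/7*3/7 + 3/7*4/7 = 23/49
  d_2[R] = 1/7*1/7 + 3/7*3/7 + 3/7*2/7 = 16/49
d_2 = (P=10/49, Q=23/49, R=16/49)
  d_3[P] = 10/49*4/7 + 23/49*1/7 + 16/49*1/7 = 79/343
  d_3[Q] = 10/49*2/7 + 23/49*3/7 + 16/49*4/7 = 153/343
  d_3[R] = 10/49*1/7 + 23/49*3/7 + 16/49*2/7 = 111/343
d_3 = (P=79/343, Q=153/343, R=111/343)

Answer: 79/343 153/343 111/343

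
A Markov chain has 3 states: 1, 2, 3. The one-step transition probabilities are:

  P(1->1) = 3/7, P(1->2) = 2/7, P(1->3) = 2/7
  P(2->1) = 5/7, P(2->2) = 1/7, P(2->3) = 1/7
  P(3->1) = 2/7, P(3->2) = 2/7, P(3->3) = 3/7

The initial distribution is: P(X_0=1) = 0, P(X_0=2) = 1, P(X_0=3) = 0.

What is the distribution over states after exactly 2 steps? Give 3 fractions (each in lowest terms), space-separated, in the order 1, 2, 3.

Propagating the distribution step by step (d_{t+1} = d_t * P):
d_0 = (1=0, 2=1, 3=0)
  d_1[1] = 0*3/7 + 1*5/7 + 0*2/7 = 5/7
  d_1[2] = 0*2/7 + 1*1/7 + 0*2/7 = 1/7
  d_1[3] = 0*2/7 + 1*1/7 + 0*3/7 = 1/7
d_1 = (1=5/7, 2=1/7, 3=1/7)
  d_2[1] = 5/7*3/7 + 1/7*5/7 + 1/7*2/7 = 22/49
  d_2[2] = 5/7*2/7 + 1/7*1/7 + 1/7*2/7 = 13/49
  d_2[3] = 5/7*2/7 + 1/7*1/7 + 1/7*3/7 = 2/7
d_2 = (1=22/49, 2=13/49, 3=2/7)

Answer: 22/49 13/49 2/7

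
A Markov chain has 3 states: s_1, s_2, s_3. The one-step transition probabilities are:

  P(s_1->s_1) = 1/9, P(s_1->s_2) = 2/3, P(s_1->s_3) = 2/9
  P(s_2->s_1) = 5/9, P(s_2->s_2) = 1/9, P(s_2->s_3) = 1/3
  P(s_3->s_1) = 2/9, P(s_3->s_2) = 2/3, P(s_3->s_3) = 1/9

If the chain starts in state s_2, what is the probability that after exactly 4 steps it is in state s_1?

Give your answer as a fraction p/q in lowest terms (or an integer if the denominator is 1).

Computing P^4 by repeated multiplication:
P^1 =
  s_1: [1/9, 2/3, 2/9]
  s_2: [5/9, 1/9, 1/3]
  s_3: [2/9, 2/3, 1/9]
P^2 =
  s_1: [35/81, 8/27, 22/81]
  s_2: [16/81, 49/81, 16/81]
  s_3: [34/81, 8/27, 23/81]
P^3 =
  s_1: [199/729, 122/243, 164/729]
  s_2: [293/729, 241/729, 65/243]
  s_3: [200/729, 122/243, 163/729]
P^4 =
  s_1: [2357/6561, 848/2187, 1660/6561]
  s_2: [1888/6561, 3169/6561, 1504/6561]
  s_3: [2356/6561, 848/2187, 1661/6561]

(P^4)[s_2 -> s_1] = 1888/6561

Answer: 1888/6561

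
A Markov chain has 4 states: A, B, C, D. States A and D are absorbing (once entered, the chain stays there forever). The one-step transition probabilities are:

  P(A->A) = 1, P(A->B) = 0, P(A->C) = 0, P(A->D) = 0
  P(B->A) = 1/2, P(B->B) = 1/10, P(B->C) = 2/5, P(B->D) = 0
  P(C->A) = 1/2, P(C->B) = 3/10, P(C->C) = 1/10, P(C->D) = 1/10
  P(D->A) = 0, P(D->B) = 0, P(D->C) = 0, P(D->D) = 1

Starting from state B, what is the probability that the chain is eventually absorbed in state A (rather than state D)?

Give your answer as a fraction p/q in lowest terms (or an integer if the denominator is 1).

Answer: 65/69

Derivation:
Let a_i = P(absorbed in A | start in state i).
Boundary conditions: a_A = 1, a_D = 0.
For each transient state i, a_i = sum_j P(i->j) * a_j:
  a_B = 1/2*a_A + 1/10*a_B + 2/5*a_C + 0*a_D
  a_C = 1/2*a_A + 3/10*a_B + 1/10*a_C + 1/10*a_D

Substituting a_A = 1 and a_D = 0, rearrange to (I - Q) a = r where r[i] = P(i -> A):
  [9/10, -2/5] . (a_B, a_C) = 1/2
  [-3/10, 9/10] . (a_B, a_C) = 1/2

Solving yields:
  a_B = 65/69
  a_C = 20/23

Starting state is B, so the absorption probability is a_B = 65/69.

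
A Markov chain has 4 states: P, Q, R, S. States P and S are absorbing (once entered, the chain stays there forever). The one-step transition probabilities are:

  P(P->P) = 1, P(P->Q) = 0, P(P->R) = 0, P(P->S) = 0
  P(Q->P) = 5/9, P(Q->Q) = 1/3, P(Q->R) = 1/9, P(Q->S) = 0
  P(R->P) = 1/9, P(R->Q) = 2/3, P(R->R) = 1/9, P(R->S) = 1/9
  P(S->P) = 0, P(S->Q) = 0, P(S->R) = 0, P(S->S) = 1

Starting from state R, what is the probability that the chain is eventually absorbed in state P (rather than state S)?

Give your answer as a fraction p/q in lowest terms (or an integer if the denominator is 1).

Answer: 6/7

Derivation:
Let a_i = P(absorbed in P | start in state i).
Boundary conditions: a_P = 1, a_S = 0.
For each transient state i, a_i = sum_j P(i->j) * a_j:
  a_Q = 5/9*a_P + 1/3*a_Q + 1/9*a_R + 0*a_S
  a_R = 1/9*a_P + 2/3*a_Q + 1/9*a_R + 1/9*a_S

Substituting a_P = 1 and a_S = 0, rearrange to (I - Q) a = r where r[i] = P(i -> P):
  [2/3, -1/9] . (a_Q, a_R) = 5/9
  [-2/3, 8/9] . (a_Q, a_R) = 1/9

Solving yields:
  a_Q = 41/42
  a_R = 6/7

Starting state is R, so the absorption probability is a_R = 6/7.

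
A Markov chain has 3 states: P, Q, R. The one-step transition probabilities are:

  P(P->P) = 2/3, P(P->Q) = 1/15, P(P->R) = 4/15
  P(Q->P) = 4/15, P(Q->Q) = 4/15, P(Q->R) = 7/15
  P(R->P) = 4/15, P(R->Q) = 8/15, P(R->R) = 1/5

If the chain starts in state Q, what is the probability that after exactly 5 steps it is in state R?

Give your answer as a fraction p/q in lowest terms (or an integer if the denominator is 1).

Computing P^5 by repeated multiplication:
P^1 =
  P: [2/3, 1/15, 4/15]
  Q: [4/15, 4/15, 7/15]
  R: [4/15, 8/15, 1/5]
P^2 =
  P: [8/15, 46/225, 59/225]
  Q: [28/75, 76/225, 13/45]
  R: [28/75, 4/15, 9/25]
P^3 =
  P: [12/25, 776/3375, 979/3375]
  Q: [52/125, 908/3375, 1063/3375]
  R: [52/125, 36/125, 37/125]
P^4 =
  P: [172/375, 12556/50625, 14849/50625]
  Q: [812/1875, 2708/10125, 15161/50625]
  R: [812/1875, 164/625, 571/1875]
P^5 =
  P: [844/1875, 192236/759375, 225319/759375]
  Q: [4124/9375, 197372/759375, 227959/759375]
  R: [4124/9375, 7348/28125, 1681/5625]

(P^5)[Q -> R] = 227959/759375

Answer: 227959/759375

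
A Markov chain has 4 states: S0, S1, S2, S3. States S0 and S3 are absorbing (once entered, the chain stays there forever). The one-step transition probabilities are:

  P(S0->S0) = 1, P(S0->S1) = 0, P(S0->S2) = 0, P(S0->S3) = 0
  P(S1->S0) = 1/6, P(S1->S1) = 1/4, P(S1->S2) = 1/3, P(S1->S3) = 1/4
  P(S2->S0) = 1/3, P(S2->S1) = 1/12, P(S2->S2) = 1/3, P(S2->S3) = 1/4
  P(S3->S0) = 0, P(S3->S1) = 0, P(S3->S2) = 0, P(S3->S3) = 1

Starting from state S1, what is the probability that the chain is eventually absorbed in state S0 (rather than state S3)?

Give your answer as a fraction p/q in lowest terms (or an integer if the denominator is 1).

Answer: 8/17

Derivation:
Let a_i = P(absorbed in S0 | start in state i).
Boundary conditions: a_S0 = 1, a_S3 = 0.
For each transient state i, a_i = sum_j P(i->j) * a_j:
  a_S1 = 1/6*a_S0 + 1/4*a_S1 + 1/3*a_S2 + 1/4*a_S3
  a_S2 = 1/3*a_S0 + 1/12*a_S1 + 1/3*a_S2 + 1/4*a_S3

Substituting a_S0 = 1 and a_S3 = 0, rearrange to (I - Q) a = r where r[i] = P(i -> S0):
  [3/4, -1/3] . (a_S1, a_S2) = 1/6
  [-1/12, 2/3] . (a_S1, a_S2) = 1/3

Solving yields:
  a_S1 = 8/17
  a_S2 = 19/34

Starting state is S1, so the absorption probability is a_S1 = 8/17.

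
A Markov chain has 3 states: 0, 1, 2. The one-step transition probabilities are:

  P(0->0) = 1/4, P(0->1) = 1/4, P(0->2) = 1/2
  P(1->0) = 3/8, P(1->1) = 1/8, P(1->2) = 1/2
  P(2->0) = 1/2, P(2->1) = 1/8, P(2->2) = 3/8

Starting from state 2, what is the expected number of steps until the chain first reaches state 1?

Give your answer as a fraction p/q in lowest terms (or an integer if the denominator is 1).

Let h_i = expected steps to first reach 1 from state i.
Boundary: h_1 = 0.
First-step equations for the other states:
  h_0 = 1 + 1/4*h_0 + 1/4*h_1 + 1/2*h_2
  h_2 = 1 + 1/2*h_0 + 1/8*h_1 + 3/8*h_2

Substituting h_1 = 0 and rearranging gives the linear system (I - Q) h = 1:
  [3/4, -1/2] . (h_0, h_2) = 1
  [-1/2, 5/8] . (h_0, h_2) = 1

Solving yields:
  h_0 = 36/7
  h_2 = 40/7

Starting state is 2, so the expected hitting time is h_2 = 40/7.

Answer: 40/7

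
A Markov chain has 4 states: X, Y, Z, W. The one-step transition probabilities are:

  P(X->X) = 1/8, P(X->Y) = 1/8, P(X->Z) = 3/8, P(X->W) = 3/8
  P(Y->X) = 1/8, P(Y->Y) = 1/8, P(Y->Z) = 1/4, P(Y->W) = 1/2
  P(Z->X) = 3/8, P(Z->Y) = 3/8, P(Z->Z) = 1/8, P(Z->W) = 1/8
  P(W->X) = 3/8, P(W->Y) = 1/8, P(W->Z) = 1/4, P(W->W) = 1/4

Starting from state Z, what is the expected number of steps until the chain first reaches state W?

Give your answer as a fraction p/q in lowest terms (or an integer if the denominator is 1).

Answer: 32/9

Derivation:
Let h_i = expected steps to first reach W from state i.
Boundary: h_W = 0.
First-step equations for the other states:
  h_X = 1 + 1/8*h_X + 1/8*h_Y + 3/8*h_Z + 3/8*h_W
  h_Y = 1 + 1/8*h_X + 1/8*h_Y + 1/4*h_Z + 1/2*h_W
  h_Z = 1 + 3/8*h_X + 3/8*h_Y + 1/8*h_Z + 1/8*h_W

Substituting h_W = 0 and rearranging gives the linear system (I - Q) h = 1:
  [7/8, -1/8, -3/8] . (h_X, h_Y, h_Z) = 1
  [-1/8, 7/8, -1/4] . (h_X, h_Y, h_Z) = 1
  [-3/8, -3/8, 7/8] . (h_X, h_Y, h_Z) = 1

Solving yields:
  h_X = 82/27
  h_Y = 70/27
  h_Z = 32/9

Starting state is Z, so the expected hitting time is h_Z = 32/9.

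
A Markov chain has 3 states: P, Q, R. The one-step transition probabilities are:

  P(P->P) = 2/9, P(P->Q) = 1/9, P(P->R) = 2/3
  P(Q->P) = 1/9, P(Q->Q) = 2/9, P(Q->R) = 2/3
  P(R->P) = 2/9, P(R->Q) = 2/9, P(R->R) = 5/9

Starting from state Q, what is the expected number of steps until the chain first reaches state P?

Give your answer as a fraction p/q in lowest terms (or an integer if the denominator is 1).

Let h_i = expected steps to first reach P from state i.
Boundary: h_P = 0.
First-step equations for the other states:
  h_Q = 1 + 1/9*h_P + 2/9*h_Q + 2/3*h_R
  h_R = 1 + 2/9*h_P + 2/9*h_Q + 5/9*h_R

Substituting h_P = 0 and rearranging gives the linear system (I - Q) h = 1:
  [7/9, -2/3] . (h_Q, h_R) = 1
  [-2/9, 4/9] . (h_Q, h_R) = 1

Solving yields:
  h_Q = 45/8
  h_R = 81/16

Starting state is Q, so the expected hitting time is h_Q = 45/8.

Answer: 45/8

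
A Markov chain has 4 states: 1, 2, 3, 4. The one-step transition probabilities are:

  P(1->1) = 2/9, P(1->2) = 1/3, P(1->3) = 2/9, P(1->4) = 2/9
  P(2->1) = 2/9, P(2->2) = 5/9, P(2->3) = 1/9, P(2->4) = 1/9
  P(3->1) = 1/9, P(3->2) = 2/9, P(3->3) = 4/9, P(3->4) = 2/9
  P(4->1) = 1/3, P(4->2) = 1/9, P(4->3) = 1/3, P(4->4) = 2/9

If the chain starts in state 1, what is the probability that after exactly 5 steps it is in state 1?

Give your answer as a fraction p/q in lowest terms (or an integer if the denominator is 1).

Computing P^5 by repeated multiplication:
P^1 =
  1: [2/9, 1/3, 2/9, 2/9]
  2: [2/9, 5/9, 1/9, 1/9]
  3: [1/9, 2/9, 4/9, 2/9]
  4: [1/3, 1/9, 1/3, 2/9]
P^2 =
  1: [2/9, 1/3, 7/27, 5/27]
  2: [2/9, 34/81, 16/81, 13/81]
  3: [16/81, 23/81, 26/81, 16/81]
  4: [17/81, 22/81, 25/81, 17/81]
P^3 =
  1: [52/243, 82/243, 64/243, 5/27]
  2: [53/243, 269/729, 173/729, 128/729]
  3: [152/729, 77/243, 23/81, 139/729]
  4: [154/729, 76/243, 23/81, 140/729]
P^4 =
  1: [467/2187, 739/2187, 577/2187, 404/2187]
  2: [157/729, 2296/6561, 1663/6561, 1189/6561]
  3: [1390/6561, 2164/6561, 1780/6561, 409/2187]
  4: [1391/6561, 2156/6561, 1784/6561, 410/2187]
P^5 =
  1: [4201/19683, 2218/6561, 577/2187, 3635/19683]
  2: [4216/19683, 20234/59049, 15341/59049, 10826/59049]
  3: [12569/59049, 19777/59049, 15745/59049, 10958/59049]
  4: [12568/59049, 19751/59049, 15764/59049, 10966/59049]

(P^5)[1 -> 1] = 4201/19683

Answer: 4201/19683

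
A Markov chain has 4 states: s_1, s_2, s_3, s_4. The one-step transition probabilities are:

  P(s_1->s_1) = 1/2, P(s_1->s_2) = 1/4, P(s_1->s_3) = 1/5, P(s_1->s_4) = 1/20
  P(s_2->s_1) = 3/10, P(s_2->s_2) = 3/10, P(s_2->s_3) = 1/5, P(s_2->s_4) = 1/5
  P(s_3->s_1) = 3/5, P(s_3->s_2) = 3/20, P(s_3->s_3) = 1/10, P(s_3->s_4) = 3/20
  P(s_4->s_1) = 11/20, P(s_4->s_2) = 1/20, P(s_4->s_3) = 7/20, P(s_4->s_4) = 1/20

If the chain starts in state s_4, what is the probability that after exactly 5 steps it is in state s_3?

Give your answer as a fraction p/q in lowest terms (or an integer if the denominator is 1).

Answer: 627181/3200000

Derivation:
Computing P^5 by repeated multiplication:
P^1 =
  s_1: [1/2, 1/4, 1/5, 1/20]
  s_2: [3/10, 3/10, 1/5, 1/5]
  s_3: [3/5, 3/20, 1/10, 3/20]
  s_4: [11/20, 1/20, 7/20, 1/20]
P^2 =
  s_1: [189/400, 93/400, 3/16, 43/400]
  s_2: [47/100, 41/200, 21/100, 23/200]
  s_3: [39/80, 87/400, 17/80, 33/400]
  s_4: [211/400, 83/400, 69/400, 37/400]
P^3 =
  s_1: [3821/8000, 1771/8000, 1579/8000, 829/8000]
  s_2: [1943/4000, 173/800, 157/800, 407/4000]
  s_3: [771/1600, 357/1600, 1529/8000, 831/8000]
  s_4: [3843/8000, 1797/8000, 1573/8000, 787/8000]
P^4 =
  s_1: [76903/160000, 35297/160000, 31329/160000, 16471/160000]
  s_2: [38517/80000, 17667/80000, 15651/80000, 1633/16000]
  s_3: [76749/160000, 35403/160000, 6287/32000, 16413/160000]
  s_4: [15349/32000, 35503/160000, 6243/32000, 16537/160000]
P^5 =
  s_1: [1537941/3200000, 141351/640000, 125351/640000, 328549/3200000]
  s_2: [768799/1600000, 70741/320000, 313193/1600000, 164303/1600000]
  s_3: [1537671/3200000, 706881/3200000, 626369/3200000, 329079/3200000]
  s_4: [307391/640000, 28277/128000, 627181/3200000, 328939/3200000]

(P^5)[s_4 -> s_3] = 627181/3200000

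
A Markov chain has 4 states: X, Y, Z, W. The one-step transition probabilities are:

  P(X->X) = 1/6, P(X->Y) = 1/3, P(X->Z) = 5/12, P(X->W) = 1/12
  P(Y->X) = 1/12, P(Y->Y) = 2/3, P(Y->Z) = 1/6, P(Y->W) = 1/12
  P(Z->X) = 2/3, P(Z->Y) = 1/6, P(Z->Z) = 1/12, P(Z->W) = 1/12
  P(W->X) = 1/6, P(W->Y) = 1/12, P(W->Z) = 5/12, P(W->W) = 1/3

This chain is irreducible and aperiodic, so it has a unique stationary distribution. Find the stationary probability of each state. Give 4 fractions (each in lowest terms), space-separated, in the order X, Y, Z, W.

Answer: 277/1098 73/183 29/122 1/9

Derivation:
The stationary distribution satisfies pi = pi * P, i.e.:
  pi_X = 1/6*pi_X + 1/12*pi_Y + 2/3*pi_Z + 1/6*pi_W
  pi_Y = 1/3*pi_X + 2/3*pi_Y + 1/6*pi_Z + 1/12*pi_W
  pi_Z = 5/12*pi_X + 1/6*pi_Y + 1/12*pi_Z + 5/12*pi_W
  pi_W = 1/12*pi_X + 1/12*pi_Y + 1/12*pi_Z + 1/3*pi_W
with normalization: pi_X + pi_Y + pi_Z + pi_W = 1.

Using the first 3 balance equations plus normalization, the linear system A*pi = b is:
  [-5/6, 1/12, 2/3, 1/6] . pi = 0
  [1/3, -1/3, 1/6, 1/12] . pi = 0
  [5/12, 1/6, -11/12, 5/12] . pi = 0
  [1, 1, 1, 1] . pi = 1

Solving yields:
  pi_X = 277/1098
  pi_Y = 73/183
  pi_Z = 29/122
  pi_W = 1/9

Verification (pi * P):
  277/1098*1/6 + 73/183*1/12 + 29/122*2/3 + 1/9*1/6 = 277/1098 = pi_X  (ok)
  277/1098*1/3 + 73/183*2/3 + 29/122*1/6 + 1/9*1/12 = 73/183 = pi_Y  (ok)
  277/1098*5/12 + 73/183*1/6 + 29/122*1/12 + 1/9*5/12 = 29/122 = pi_Z  (ok)
  277/1098*1/12 + 73/183*1/12 + 29/122*1/12 + 1/9*1/3 = 1/9 = pi_W  (ok)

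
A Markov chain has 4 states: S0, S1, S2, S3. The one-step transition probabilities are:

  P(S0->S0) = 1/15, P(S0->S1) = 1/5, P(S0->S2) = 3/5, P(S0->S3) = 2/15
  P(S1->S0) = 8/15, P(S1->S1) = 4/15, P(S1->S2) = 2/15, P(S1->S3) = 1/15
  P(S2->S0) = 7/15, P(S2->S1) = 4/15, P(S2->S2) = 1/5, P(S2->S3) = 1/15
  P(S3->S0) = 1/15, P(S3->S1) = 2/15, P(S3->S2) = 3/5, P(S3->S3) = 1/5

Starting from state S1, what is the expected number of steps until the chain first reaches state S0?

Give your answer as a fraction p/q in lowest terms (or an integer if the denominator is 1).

Answer: 546/265

Derivation:
Let h_i = expected steps to first reach S0 from state i.
Boundary: h_S0 = 0.
First-step equations for the other states:
  h_S1 = 1 + 8/15*h_S0 + 4/15*h_S1 + 2/15*h_S2 + 1/15*h_S3
  h_S2 = 1 + 7/15*h_S0 + 4/15*h_S1 + 1/5*h_S2 + 1/15*h_S3
  h_S3 = 1 + 1/15*h_S0 + 2/15*h_S1 + 3/5*h_S2 + 1/5*h_S3

Substituting h_S0 = 0 and rearranging gives the linear system (I - Q) h = 1:
  [11/15, -2/15, -1/15] . (h_S1, h_S2, h_S3) = 1
  [-4/15, 4/5, -1/15] . (h_S1, h_S2, h_S3) = 1
  [-2/15, -3/5, 4/5] . (h_S1, h_S2, h_S3) = 1

Solving yields:
  h_S1 = 546/265
  h_S2 = 117/53
  h_S3 = 861/265

Starting state is S1, so the expected hitting time is h_S1 = 546/265.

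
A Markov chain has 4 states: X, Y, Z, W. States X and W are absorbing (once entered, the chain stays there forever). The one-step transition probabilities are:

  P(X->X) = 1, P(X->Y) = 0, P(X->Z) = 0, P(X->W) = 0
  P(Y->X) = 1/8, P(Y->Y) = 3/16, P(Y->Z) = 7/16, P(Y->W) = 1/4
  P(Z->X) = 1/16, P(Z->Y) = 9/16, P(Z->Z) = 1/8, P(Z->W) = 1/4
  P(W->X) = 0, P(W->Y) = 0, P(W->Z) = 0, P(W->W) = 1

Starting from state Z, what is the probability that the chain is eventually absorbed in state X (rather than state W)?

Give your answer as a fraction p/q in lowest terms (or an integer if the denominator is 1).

Let a_i = P(absorbed in X | start in state i).
Boundary conditions: a_X = 1, a_W = 0.
For each transient state i, a_i = sum_j P(i->j) * a_j:
  a_Y = 1/8*a_X + 3/16*a_Y + 7/16*a_Z + 1/4*a_W
  a_Z = 1/16*a_X + 9/16*a_Y + 1/8*a_Z + 1/4*a_W

Substituting a_X = 1 and a_W = 0, rearrange to (I - Q) a = r where r[i] = P(i -> X):
  [13/16, -7/16] . (a_Y, a_Z) = 1/8
  [-9/16, 7/8] . (a_Y, a_Z) = 1/16

Solving yields:
  a_Y = 5/17
  a_Z = 31/119

Starting state is Z, so the absorption probability is a_Z = 31/119.

Answer: 31/119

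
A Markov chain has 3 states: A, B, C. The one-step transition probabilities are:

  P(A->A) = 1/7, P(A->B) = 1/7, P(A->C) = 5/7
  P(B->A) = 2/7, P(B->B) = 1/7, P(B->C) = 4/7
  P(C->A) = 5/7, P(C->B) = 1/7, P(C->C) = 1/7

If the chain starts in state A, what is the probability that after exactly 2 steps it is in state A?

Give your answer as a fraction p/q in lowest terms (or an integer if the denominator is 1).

Computing P^2 by repeated multiplication:
P^1 =
  A: [1/7, 1/7, 5/7]
  B: [2/7, 1/7, 4/7]
  C: [5/7, 1/7, 1/7]
P^2 =
  A: [4/7, 1/7, 2/7]
  B: [24/49, 1/7, 18/49]
  C: [12/49, 1/7, 30/49]

(P^2)[A -> A] = 4/7

Answer: 4/7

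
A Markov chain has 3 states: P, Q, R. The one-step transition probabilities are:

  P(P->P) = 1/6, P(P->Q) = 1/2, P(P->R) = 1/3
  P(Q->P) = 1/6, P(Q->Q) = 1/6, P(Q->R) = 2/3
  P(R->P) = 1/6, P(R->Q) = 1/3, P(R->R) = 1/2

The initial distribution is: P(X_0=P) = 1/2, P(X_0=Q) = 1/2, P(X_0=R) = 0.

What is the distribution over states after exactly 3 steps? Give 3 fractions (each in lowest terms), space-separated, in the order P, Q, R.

Answer: 1/6 67/216 113/216

Derivation:
Propagating the distribution step by step (d_{t+1} = d_t * P):
d_0 = (P=1/2, Q=1/2, R=0)
  d_1[P] = 1/2*1/6 + 1/2*1/6 + 0*1/6 = 1/6
  d_1[Q] = 1/2*1/2 + 1/2*1/6 + 0*1/3 = 1/3
  d_1[R] = 1/2*1/3 + 1/2*2/3 + 0*1/2 = 1/2
d_1 = (P=1/6, Q=1/3, R=1/2)
  d_2[P] = 1/6*1/6 + 1/3*1/6 + 1/2*1/6 = 1/6
  d_2[Q] = 1/6*1/2 + 1/3*1/6 + 1/2*1/3 = 11/36
  d_2[R] = 1/6*1/3 + 1/3*2/3 + 1/2*1/2 = 19/36
d_2 = (P=1/6, Q=11/36, R=19/36)
  d_3[P] = 1/6*1/6 + 11/36*1/6 + 19/36*1/6 = 1/6
  d_3[Q] = 1/6*1/2 + 11/36*1/6 + 19/36*1/3 = 67/216
  d_3[R] = 1/6*1/3 + 11/36*2/3 + 19/36*1/2 = 113/216
d_3 = (P=1/6, Q=67/216, R=113/216)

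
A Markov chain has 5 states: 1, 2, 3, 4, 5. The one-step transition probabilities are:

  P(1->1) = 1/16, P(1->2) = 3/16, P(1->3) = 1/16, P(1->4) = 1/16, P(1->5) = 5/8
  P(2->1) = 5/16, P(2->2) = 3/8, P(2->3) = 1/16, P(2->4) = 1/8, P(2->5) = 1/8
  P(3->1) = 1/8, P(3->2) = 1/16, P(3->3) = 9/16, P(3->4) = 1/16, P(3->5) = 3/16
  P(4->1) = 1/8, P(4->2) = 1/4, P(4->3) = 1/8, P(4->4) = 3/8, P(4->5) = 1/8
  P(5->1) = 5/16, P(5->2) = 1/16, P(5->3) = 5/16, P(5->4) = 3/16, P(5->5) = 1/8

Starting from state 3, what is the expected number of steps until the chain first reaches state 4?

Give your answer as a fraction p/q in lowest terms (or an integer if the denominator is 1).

Let h_i = expected steps to first reach 4 from state i.
Boundary: h_4 = 0.
First-step equations for the other states:
  h_1 = 1 + 1/16*h_1 + 3/16*h_2 + 1/16*h_3 + 1/16*h_4 + 5/8*h_5
  h_2 = 1 + 5/16*h_1 + 3/8*h_2 + 1/16*h_3 + 1/8*h_4 + 1/8*h_5
  h_3 = 1 + 1/8*h_1 + 1/16*h_2 + 9/16*h_3 + 1/16*h_4 + 3/16*h_5
  h_5 = 1 + 5/16*h_1 + 1/16*h_2 + 5/16*h_3 + 3/16*h_4 + 1/8*h_5

Substituting h_4 = 0 and rearranging gives the linear system (I - Q) h = 1:
  [15/16, -3/16, -1/16, -5/8] . (h_1, h_2, h_3, h_5) = 1
  [-5/16, 5/8, -1/16, -1/8] . (h_1, h_2, h_3, h_5) = 1
  [-1/8, -1/16, 7/16, -3/16] . (h_1, h_2, h_3, h_5) = 1
  [-5/16, -1/16, -5/16, 7/8] . (h_1, h_2, h_3, h_5) = 1

Solving yields:
  h_1 = 232/25
  h_2 = 224/25
  h_3 = 248/25
  h_5 = 216/25

Starting state is 3, so the expected hitting time is h_3 = 248/25.

Answer: 248/25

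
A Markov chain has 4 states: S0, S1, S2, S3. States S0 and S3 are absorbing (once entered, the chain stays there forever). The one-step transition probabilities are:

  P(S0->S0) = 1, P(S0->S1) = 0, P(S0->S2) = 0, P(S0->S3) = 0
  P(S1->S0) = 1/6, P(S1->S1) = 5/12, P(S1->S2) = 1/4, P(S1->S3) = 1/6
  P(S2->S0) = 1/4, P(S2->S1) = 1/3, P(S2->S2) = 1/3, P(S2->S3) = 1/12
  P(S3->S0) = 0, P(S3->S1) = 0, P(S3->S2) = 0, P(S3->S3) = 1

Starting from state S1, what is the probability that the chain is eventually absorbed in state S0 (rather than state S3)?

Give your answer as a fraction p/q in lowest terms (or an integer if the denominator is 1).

Let a_i = P(absorbed in S0 | start in state i).
Boundary conditions: a_S0 = 1, a_S3 = 0.
For each transient state i, a_i = sum_j P(i->j) * a_j:
  a_S1 = 1/6*a_S0 + 5/12*a_S1 + 1/4*a_S2 + 1/6*a_S3
  a_S2 = 1/4*a_S0 + 1/3*a_S1 + 1/3*a_S2 + 1/12*a_S3

Substituting a_S0 = 1 and a_S3 = 0, rearrange to (I - Q) a = r where r[i] = P(i -> S0):
  [7/12, -1/4] . (a_S1, a_S2) = 1/6
  [-1/3, 2/3] . (a_S1, a_S2) = 1/4

Solving yields:
  a_S1 = 25/44
  a_S2 = 29/44

Starting state is S1, so the absorption probability is a_S1 = 25/44.

Answer: 25/44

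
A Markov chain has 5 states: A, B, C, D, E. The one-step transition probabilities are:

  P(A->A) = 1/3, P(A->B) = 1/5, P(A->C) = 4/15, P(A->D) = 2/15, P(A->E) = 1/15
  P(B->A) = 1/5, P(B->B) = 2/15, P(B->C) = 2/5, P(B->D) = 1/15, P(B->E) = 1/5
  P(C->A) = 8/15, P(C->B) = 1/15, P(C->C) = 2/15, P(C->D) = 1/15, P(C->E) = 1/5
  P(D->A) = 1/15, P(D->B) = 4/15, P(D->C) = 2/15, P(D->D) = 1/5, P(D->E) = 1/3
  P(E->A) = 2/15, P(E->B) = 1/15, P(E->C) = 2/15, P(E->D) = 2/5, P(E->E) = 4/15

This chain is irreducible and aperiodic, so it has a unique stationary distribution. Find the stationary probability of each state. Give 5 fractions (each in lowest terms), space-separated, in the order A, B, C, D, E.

Answer: 11683/43500 3203/21750 1511/7250 3803/21750 2913/14500

Derivation:
The stationary distribution satisfies pi = pi * P, i.e.:
  pi_A = 1/3*pi_A + 1/5*pi_B + 8/15*pi_C + 1/15*pi_D + 2/15*pi_E
  pi_B = 1/5*pi_A + 2/15*pi_B + 1/15*pi_C + 4/15*pi_D + 1/15*pi_E
  pi_C = 4/15*pi_A + 2/5*pi_B + 2/15*pi_C + 2/15*pi_D + 2/15*pi_E
  pi_D = 2/15*pi_A + 1/15*pi_B + 1/15*pi_C + 1/5*pi_D + 2/5*pi_E
  pi_E = 1/15*pi_A + 1/5*pi_B + 1/5*pi_C + 1/3*pi_D + 4/15*pi_E
with normalization: pi_A + pi_B + pi_C + pi_D + pi_E = 1.

Using the first 4 balance equations plus normalization, the linear system A*pi = b is:
  [-2/3, 1/5, 8/15, 1/15, 2/15] . pi = 0
  [1/5, -13/15, 1/15, 4/15, 1/15] . pi = 0
  [4/15, 2/5, -13/15, 2/15, 2/15] . pi = 0
  [2/15, 1/15, 1/15, -4/5, 2/5] . pi = 0
  [1, 1, 1, 1, 1] . pi = 1

Solving yields:
  pi_A = 11683/43500
  pi_B = 3203/21750
  pi_C = 1511/7250
  pi_D = 3803/21750
  pi_E = 2913/14500

Verification (pi * P):
  11683/43500*1/3 + 3203/21750*1/5 + 1511/7250*8/15 + 3803/21750*1/15 + 2913/14500*2/15 = 11683/43500 = pi_A  (ok)
  11683/43500*1/5 + 3203/21750*2/15 + 1511/7250*1/15 + 3803/21750*4/15 + 2913/14500*1/15 = 3203/21750 = pi_B  (ok)
  11683/43500*4/15 + 3203/21750*2/5 + 1511/7250*2/15 + 3803/21750*2/15 + 2913/14500*2/15 = 1511/7250 = pi_C  (ok)
  11683/43500*2/15 + 3203/21750*1/15 + 1511/7250*1/15 + 3803/21750*1/5 + 2913/14500*2/5 = 3803/21750 = pi_D  (ok)
  11683/43500*1/15 + 3203/21750*1/5 + 1511/7250*1/5 + 3803/21750*1/3 + 2913/14500*4/15 = 2913/14500 = pi_E  (ok)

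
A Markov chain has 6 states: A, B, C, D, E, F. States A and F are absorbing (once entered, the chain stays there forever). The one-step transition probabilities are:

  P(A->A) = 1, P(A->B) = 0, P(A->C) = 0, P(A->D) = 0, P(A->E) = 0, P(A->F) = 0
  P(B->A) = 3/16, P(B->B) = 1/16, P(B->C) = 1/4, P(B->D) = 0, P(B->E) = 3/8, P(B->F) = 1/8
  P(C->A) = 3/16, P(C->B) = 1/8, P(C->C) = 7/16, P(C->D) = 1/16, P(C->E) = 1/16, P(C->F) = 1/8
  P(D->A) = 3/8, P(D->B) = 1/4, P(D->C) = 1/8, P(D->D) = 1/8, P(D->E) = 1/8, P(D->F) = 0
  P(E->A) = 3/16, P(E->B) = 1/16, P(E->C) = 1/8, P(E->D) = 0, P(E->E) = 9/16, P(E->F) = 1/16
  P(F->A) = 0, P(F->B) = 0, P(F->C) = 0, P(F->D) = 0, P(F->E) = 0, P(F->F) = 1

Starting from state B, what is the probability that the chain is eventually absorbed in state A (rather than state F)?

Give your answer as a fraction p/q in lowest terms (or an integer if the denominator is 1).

Answer: 571/871

Derivation:
Let a_i = P(absorbed in A | start in state i).
Boundary conditions: a_A = 1, a_F = 0.
For each transient state i, a_i = sum_j P(i->j) * a_j:
  a_B = 3/16*a_A + 1/16*a_B + 1/4*a_C + 0*a_D + 3/8*a_E + 1/8*a_F
  a_C = 3/16*a_A + 1/8*a_B + 7/16*a_C + 1/16*a_D + 1/16*a_E + 1/8*a_F
  a_D = 3/8*a_A + 1/4*a_B + 1/8*a_C + 1/8*a_D + 1/8*a_E + 0*a_F
  a_E = 3/16*a_A + 1/16*a_B + 1/8*a_C + 0*a_D + 9/16*a_E + 1/16*a_F

Substituting a_A = 1 and a_F = 0, rearrange to (I - Q) a = r where r[i] = P(i -> A):
  [15/16, -1/4, 0, -3/8] . (a_B, a_C, a_D, a_E) = 3/16
  [-1/8, 9/16, -1/16, -1/16] . (a_B, a_C, a_D, a_E) = 3/16
  [-1/4, -1/8, 7/8, -1/8] . (a_B, a_C, a_D, a_E) = 3/8
  [-1/16, -1/8, 0, 7/16] . (a_B, a_C, a_D, a_E) = 3/16

Solving yields:
  a_B = 571/871
  a_C = 564/871
  a_D = 705/871
  a_E = 616/871

Starting state is B, so the absorption probability is a_B = 571/871.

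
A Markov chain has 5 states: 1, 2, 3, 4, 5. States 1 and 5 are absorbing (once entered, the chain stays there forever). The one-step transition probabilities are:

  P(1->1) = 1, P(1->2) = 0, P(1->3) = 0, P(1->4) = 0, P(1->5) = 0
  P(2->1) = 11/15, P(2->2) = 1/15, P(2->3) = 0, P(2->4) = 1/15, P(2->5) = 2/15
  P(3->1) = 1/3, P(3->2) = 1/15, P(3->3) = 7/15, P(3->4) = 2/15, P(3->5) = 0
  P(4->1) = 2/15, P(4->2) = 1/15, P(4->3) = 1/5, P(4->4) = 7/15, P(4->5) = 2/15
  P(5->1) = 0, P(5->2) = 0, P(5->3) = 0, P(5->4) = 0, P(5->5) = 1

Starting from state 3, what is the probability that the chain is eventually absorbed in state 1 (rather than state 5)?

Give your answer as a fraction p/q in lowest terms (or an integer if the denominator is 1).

Answer: 241/267

Derivation:
Let a_i = P(absorbed in 1 | start in state i).
Boundary conditions: a_1 = 1, a_5 = 0.
For each transient state i, a_i = sum_j P(i->j) * a_j:
  a_2 = 11/15*a_1 + 1/15*a_2 + 0*a_3 + 1/15*a_4 + 2/15*a_5
  a_3 = 1/3*a_1 + 1/15*a_2 + 7/15*a_3 + 2/15*a_4 + 0*a_5
  a_4 = 2/15*a_1 + 1/15*a_2 + 1/5*a_3 + 7/15*a_4 + 2/15*a_5

Substituting a_1 = 1 and a_5 = 0, rearrange to (I - Q) a = r where r[i] = P(i -> 1):
  [14/15, 0, -1/15] . (a_2, a_3, a_4) = 11/15
  [-1/15, 8/15, -2/15] . (a_2, a_3, a_4) = 1/3
  [-1/15, -1/5, 8/15] . (a_2, a_3, a_4) = 2/15

Solving yields:
  a_2 = 223/267
  a_3 = 241/267
  a_4 = 185/267

Starting state is 3, so the absorption probability is a_3 = 241/267.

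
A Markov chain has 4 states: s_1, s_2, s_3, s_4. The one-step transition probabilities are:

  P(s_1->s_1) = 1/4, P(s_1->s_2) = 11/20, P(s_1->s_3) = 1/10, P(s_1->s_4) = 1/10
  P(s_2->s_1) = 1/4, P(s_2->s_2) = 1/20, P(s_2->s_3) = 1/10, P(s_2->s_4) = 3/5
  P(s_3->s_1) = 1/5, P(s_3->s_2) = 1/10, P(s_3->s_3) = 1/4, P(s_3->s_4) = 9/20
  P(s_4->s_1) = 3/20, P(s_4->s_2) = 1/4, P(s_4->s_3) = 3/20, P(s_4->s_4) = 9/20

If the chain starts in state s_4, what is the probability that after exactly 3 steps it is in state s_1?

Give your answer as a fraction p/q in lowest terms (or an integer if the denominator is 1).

Answer: 797/4000

Derivation:
Computing P^3 by repeated multiplication:
P^1 =
  s_1: [1/4, 11/20, 1/10, 1/10]
  s_2: [1/4, 1/20, 1/10, 3/5]
  s_3: [1/5, 1/10, 1/4, 9/20]
  s_4: [3/20, 1/4, 3/20, 9/20]
P^2 =
  s_1: [47/200, 1/5, 3/25, 89/200]
  s_2: [37/200, 3/10, 29/200, 37/100]
  s_3: [77/400, 101/400, 4/25, 79/200]
  s_4: [79/400, 89/400, 29/200, 87/200]
P^3 =
  s_1: [399/2000, 21/80, 561/4000, 1591/4000]
  s_2: [823/4000, 179/800, 561/4000, 1721/4000]
  s_3: [81/400, 933/4000, 23/160, 841/2000]
  s_4: [797/4000, 243/1000, 287/2000, 1657/4000]

(P^3)[s_4 -> s_1] = 797/4000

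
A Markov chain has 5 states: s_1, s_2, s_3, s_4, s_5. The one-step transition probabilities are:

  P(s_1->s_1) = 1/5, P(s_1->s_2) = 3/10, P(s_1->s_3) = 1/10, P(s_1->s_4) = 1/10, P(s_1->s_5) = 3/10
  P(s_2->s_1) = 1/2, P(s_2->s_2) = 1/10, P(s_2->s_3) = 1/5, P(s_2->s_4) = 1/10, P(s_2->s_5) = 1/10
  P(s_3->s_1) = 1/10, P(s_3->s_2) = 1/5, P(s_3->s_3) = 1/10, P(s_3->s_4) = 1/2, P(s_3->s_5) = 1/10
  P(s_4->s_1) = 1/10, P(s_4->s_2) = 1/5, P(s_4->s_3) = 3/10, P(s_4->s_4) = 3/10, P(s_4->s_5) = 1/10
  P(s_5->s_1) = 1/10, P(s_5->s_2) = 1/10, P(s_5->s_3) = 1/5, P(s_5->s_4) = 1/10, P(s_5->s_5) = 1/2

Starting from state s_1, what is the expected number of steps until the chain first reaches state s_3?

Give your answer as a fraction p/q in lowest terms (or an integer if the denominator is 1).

Let h_i = expected steps to first reach s_3 from state i.
Boundary: h_s_3 = 0.
First-step equations for the other states:
  h_s_1 = 1 + 1/5*h_s_1 + 3/10*h_s_2 + 1/10*h_s_3 + 1/10*h_s_4 + 3/10*h_s_5
  h_s_2 = 1 + 1/2*h_s_1 + 1/10*h_s_2 + 1/5*h_s_3 + 1/10*h_s_4 + 1/10*h_s_5
  h_s_4 = 1 + 1/10*h_s_1 + 1/5*h_s_2 + 3/10*h_s_3 + 3/10*h_s_4 + 1/10*h_s_5
  h_s_5 = 1 + 1/10*h_s_1 + 1/10*h_s_2 + 1/5*h_s_3 + 1/10*h_s_4 + 1/2*h_s_5

Substituting h_s_3 = 0 and rearranging gives the linear system (I - Q) h = 1:
  [4/5, -3/10, -1/10, -3/10] . (h_s_1, h_s_2, h_s_4, h_s_5) = 1
  [-1/2, 9/10, -1/10, -1/10] . (h_s_1, h_s_2, h_s_4, h_s_5) = 1
  [-1/10, -1/5, 7/10, -1/10] . (h_s_1, h_s_2, h_s_4, h_s_5) = 1
  [-1/10, -1/10, -1/10, 1/2] . (h_s_1, h_s_2, h_s_4, h_s_5) = 1

Solving yields:
  h_s_1 = 3680/639
  h_s_2 = 3440/639
  h_s_4 = 2890/639
  h_s_5 = 3280/639

Starting state is s_1, so the expected hitting time is h_s_1 = 3680/639.

Answer: 3680/639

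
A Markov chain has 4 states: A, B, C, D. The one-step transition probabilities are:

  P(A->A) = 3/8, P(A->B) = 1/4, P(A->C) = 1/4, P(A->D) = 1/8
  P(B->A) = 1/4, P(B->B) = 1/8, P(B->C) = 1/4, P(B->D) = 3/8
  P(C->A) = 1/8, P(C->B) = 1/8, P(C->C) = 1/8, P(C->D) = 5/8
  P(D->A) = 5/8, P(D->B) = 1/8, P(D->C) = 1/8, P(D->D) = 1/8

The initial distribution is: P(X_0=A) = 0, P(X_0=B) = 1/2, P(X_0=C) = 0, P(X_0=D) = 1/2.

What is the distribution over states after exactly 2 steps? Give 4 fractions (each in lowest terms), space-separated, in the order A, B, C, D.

Propagating the distribution step by step (d_{t+1} = d_t * P):
d_0 = (A=0, B=1/2, C=0, D=1/2)
  d_1[A] = 0*3/8 + 1/2*1/4 + 0*1/8 + 1/2*5/8 = 7/16
  d_1[B] = 0*1/4 + 1/2*1/8 + 0*1/8 + 1/2*1/8 = 1/8
  d_1[C] = 0*1/4 + 1/2*1/4 + 0*1/8 + 1/2*1/8 = 3/16
  d_1[D] = 0*1/8 + 1/2*3/8 + 0*5/8 + 1/2*1/8 = 1/4
d_1 = (A=7/16, B=1/8, C=3/16, D=1/4)
  d_2[A] = 7/16*3/8 + 1/8*1/4 + 3/16*1/8 + 1/4*5/8 = 3/8
  d_2[B] = 7/16*1/4 + 1/8*1/8 + 3/16*1/8 + 1/4*1/8 = 23/128
  d_2[C] = 7/16*1/4 + 1/8*1/4 + 3/16*1/8 + 1/4*1/8 = 25/128
  d_2[D] = 7/16*1/8 + 1/8*3/8 + 3/16*5/8 + 1/4*1/8 = 1/4
d_2 = (A=3/8, B=23/128, C=25/128, D=1/4)

Answer: 3/8 23/128 25/128 1/4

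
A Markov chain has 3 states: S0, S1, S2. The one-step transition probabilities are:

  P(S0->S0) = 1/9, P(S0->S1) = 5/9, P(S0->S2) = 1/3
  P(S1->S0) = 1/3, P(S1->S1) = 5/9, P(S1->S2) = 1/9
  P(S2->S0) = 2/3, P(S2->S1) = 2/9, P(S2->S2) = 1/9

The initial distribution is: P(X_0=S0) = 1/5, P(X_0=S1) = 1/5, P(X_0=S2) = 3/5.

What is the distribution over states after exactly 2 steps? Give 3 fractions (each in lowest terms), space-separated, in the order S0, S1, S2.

Propagating the distribution step by step (d_{t+1} = d_t * P):
d_0 = (S0=1/5, S1=1/5, S2=3/5)
  d_1[S0] = 1/5*1/9 + 1/5*1/3 + 3/5*2/3 = 22/45
  d_1[S1] = 1/5*5/9 + 1/5*5/9 + 3/5*2/9 = 16/45
  d_1[S2] = 1/5*1/3 + 1/5*1/9 + 3/5*1/9 = 7/45
d_1 = (S0=22/45, S1=16/45, S2=7/45)
  d_2[S0] = 22/45*1/9 + 16/45*1/3 + 7/45*2/3 = 112/405
  d_2[S1] = 22/45*5/9 + 16/45*5/9 + 7/45*2/9 = 68/135
  d_2[S2] = 22/45*1/3 + 16/45*1/9 + 7/45*1/9 = 89/405
d_2 = (S0=112/405, S1=68/135, S2=89/405)

Answer: 112/405 68/135 89/405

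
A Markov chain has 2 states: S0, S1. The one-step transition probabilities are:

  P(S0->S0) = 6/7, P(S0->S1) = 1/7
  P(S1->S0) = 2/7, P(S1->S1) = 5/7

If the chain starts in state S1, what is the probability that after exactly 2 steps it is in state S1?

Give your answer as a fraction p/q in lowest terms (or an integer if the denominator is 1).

Computing P^2 by repeated multiplication:
P^1 =
  S0: [6/7, 1/7]
  S1: [2/7, 5/7]
P^2 =
  S0: [38/49, 11/49]
  S1: [22/49, 27/49]

(P^2)[S1 -> S1] = 27/49

Answer: 27/49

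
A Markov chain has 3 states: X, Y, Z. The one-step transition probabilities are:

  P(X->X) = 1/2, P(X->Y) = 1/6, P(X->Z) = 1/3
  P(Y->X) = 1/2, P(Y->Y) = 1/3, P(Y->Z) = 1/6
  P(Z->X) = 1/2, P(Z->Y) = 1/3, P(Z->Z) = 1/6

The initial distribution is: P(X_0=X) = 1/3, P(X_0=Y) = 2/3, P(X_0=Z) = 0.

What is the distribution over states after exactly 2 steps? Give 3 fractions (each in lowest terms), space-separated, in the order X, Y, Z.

Propagating the distribution step by step (d_{t+1} = d_t * P):
d_0 = (X=1/3, Y=2/3, Z=0)
  d_1[X] = 1/3*1/2 + 2/3*1/2 + 0*1/2 = 1/2
  d_1[Y] = 1/3*1/6 + 2/3*1/3 + 0*1/3 = 5/18
  d_1[Z] = 1/3*1/3 + 2/3*1/6 + 0*1/6 = 2/9
d_1 = (X=1/2, Y=5/18, Z=2/9)
  d_2[X] = 1/2*1/2 + 5/18*1/2 + 2/9*1/2 = 1/2
  d_2[Y] = 1/2*1/6 + 5/18*1/3 + 2/9*1/3 = 1/4
  d_2[Z] = 1/2*1/3 + 5/18*1/6 + 2/9*1/6 = 1/4
d_2 = (X=1/2, Y=1/4, Z=1/4)

Answer: 1/2 1/4 1/4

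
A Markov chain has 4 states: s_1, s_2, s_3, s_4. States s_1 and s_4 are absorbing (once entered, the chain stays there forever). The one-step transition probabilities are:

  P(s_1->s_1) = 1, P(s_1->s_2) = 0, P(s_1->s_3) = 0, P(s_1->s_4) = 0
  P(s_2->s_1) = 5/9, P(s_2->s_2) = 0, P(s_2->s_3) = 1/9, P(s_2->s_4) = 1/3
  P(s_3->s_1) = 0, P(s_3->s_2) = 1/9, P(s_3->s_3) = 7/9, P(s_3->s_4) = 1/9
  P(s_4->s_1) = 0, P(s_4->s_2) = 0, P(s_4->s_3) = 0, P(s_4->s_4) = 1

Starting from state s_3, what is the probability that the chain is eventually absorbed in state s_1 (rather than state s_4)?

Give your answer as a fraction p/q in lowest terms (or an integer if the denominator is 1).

Answer: 5/17

Derivation:
Let a_i = P(absorbed in s_1 | start in state i).
Boundary conditions: a_s_1 = 1, a_s_4 = 0.
For each transient state i, a_i = sum_j P(i->j) * a_j:
  a_s_2 = 5/9*a_s_1 + 0*a_s_2 + 1/9*a_s_3 + 1/3*a_s_4
  a_s_3 = 0*a_s_1 + 1/9*a_s_2 + 7/9*a_s_3 + 1/9*a_s_4

Substituting a_s_1 = 1 and a_s_4 = 0, rearrange to (I - Q) a = r where r[i] = P(i -> s_1):
  [1, -1/9] . (a_s_2, a_s_3) = 5/9
  [-1/9, 2/9] . (a_s_2, a_s_3) = 0

Solving yields:
  a_s_2 = 10/17
  a_s_3 = 5/17

Starting state is s_3, so the absorption probability is a_s_3 = 5/17.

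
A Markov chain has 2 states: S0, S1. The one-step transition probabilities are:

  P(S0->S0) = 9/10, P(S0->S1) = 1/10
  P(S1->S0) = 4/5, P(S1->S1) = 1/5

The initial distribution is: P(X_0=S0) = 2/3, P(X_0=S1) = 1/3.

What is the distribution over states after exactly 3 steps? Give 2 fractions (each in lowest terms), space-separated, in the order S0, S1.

Propagating the distribution step by step (d_{t+1} = d_t * P):
d_0 = (S0=2/3, S1=1/3)
  d_1[S0] = 2/3*9/10 + 1/3*4/5 = 13/15
  d_1[S1] = 2/3*1/10 + 1/3*1/5 = 2/15
d_1 = (S0=13/15, S1=2/15)
  d_2[S0] = 13/15*9/10 + 2/15*4/5 = 133/150
  d_2[S1] = 13/15*1/10 + 2/15*1/5 = 17/150
d_2 = (S0=133/150, S1=17/150)
  d_3[S0] = 133/150*9/10 + 17/150*4/5 = 1333/1500
  d_3[S1] = 133/150*1/10 + 17/150*1/5 = 167/1500
d_3 = (S0=1333/1500, S1=167/1500)

Answer: 1333/1500 167/1500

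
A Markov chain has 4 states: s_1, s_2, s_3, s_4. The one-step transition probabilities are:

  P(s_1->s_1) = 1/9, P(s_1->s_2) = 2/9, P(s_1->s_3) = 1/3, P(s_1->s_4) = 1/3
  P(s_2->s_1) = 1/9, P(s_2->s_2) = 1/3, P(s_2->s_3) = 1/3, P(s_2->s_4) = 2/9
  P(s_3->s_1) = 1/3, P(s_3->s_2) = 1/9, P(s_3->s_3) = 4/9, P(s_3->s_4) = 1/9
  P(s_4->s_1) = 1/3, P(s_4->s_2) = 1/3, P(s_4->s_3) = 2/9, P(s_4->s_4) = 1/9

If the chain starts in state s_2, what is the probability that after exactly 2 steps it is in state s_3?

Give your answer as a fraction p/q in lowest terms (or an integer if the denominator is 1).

Computing P^2 by repeated multiplication:
P^1 =
  s_1: [1/9, 2/9, 1/3, 1/3]
  s_2: [1/9, 1/3, 1/3, 2/9]
  s_3: [1/3, 1/9, 4/9, 1/9]
  s_4: [1/3, 1/3, 2/9, 1/9]
P^2 =
  s_1: [7/27, 20/81, 1/3, 13/81]
  s_2: [19/81, 20/81, 28/81, 14/81]
  s_3: [19/81, 16/81, 10/27, 16/81]
  s_4: [5/27, 20/81, 28/81, 2/9]

(P^2)[s_2 -> s_3] = 28/81

Answer: 28/81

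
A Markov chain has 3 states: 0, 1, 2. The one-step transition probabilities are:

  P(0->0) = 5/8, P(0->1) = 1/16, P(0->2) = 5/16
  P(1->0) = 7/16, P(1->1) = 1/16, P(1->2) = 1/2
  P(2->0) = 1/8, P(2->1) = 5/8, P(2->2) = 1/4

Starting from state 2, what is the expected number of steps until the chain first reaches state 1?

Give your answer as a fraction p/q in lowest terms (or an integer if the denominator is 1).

Let h_i = expected steps to first reach 1 from state i.
Boundary: h_1 = 0.
First-step equations for the other states:
  h_0 = 1 + 5/8*h_0 + 1/16*h_1 + 5/16*h_2
  h_2 = 1 + 1/8*h_0 + 5/8*h_1 + 1/4*h_2

Substituting h_1 = 0 and rearranging gives the linear system (I - Q) h = 1:
  [3/8, -5/16] . (h_0, h_2) = 1
  [-1/8, 3/4] . (h_0, h_2) = 1

Solving yields:
  h_0 = 136/31
  h_2 = 64/31

Starting state is 2, so the expected hitting time is h_2 = 64/31.

Answer: 64/31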